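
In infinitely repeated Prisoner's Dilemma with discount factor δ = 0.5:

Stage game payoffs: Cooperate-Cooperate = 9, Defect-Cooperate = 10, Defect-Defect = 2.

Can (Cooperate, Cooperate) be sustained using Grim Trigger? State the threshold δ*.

δ* = 0.125; since δ = 0.5 ≥ 0.125, cooperation can be sustained

Work:
For Grim Trigger:
Cooperate forever: 9/(1-δ)
Defect then punished: 10 + 2·δ/(1-δ)
Need: 9/(1-δ) ≥ 10 + 2·δ/(1-δ)
Solving: δ ≥ (T-R)/(T-P) = (10-9)/(10-2) = 0.125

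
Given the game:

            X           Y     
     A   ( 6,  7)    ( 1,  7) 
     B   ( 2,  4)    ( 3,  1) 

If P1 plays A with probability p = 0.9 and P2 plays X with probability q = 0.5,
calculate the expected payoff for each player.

E[P1] = 3.4, E[P2] = 6.55

Work:
E[P1] = p·q·π₁(A,X) + p·(1-q)·π₁(A,Y) + (1-p)·q·π₁(B,X) + (1-p)·(1-q)·π₁(B,Y)
= 0.9·0.5·6 + 0.9·0.5·1 + 0.1·0.5·2 + 0.1·0.5·3
= 3.4

E[P2] = 6.55 (similar calculation)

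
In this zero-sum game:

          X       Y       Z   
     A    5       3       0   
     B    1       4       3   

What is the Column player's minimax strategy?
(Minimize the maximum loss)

Column should play Z, value = 3

Work:
Column player minimizes Row's maximum payoff:
Column X: max payoff to Row = 5
Column Y: max payoff to Row = 4
Column Z: max payoff to Row = 3
Minimum is 3, achieved by column Z.
Minimax strategy: Z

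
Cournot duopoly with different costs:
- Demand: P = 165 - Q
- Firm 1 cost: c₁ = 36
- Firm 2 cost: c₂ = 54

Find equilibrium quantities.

q₁* = 49.0, q₂* = 31.0

Work:
Reaction: q₁ = (165 - 36 - q₂)/2
Reaction: q₂ = (165 - 54 - q₁)/2
Solve simultaneously:
q₁* = (165 - 2×36 + 54)/3 = 49.0
q₂* = (165 - 2×54 + 36)/3 = 31.0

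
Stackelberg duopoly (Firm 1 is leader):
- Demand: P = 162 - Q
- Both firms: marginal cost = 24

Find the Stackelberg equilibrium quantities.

q₁* (leader) = 69.0, q₂* (follower) = 34.5

Work:
Follower's reaction: q₂ = (a - c - q₁)/2
Leader substitutes: π₁ = q₁·(a - q₁ - (a-c-q₁)/2 - c)
FOC: q₁* = (162 - 24)/2 = 69.00
Then: q₂* = (162 - 24 - 69.0)/2 = 34.50
Leader has first-mover advantage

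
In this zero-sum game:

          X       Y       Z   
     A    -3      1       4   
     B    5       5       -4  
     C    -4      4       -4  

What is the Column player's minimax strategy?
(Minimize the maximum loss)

Column should play Z, value = 4

Work:
Column player minimizes Row's maximum payoff:
Column X: max payoff to Row = 5
Column Y: max payoff to Row = 5
Column Z: max payoff to Row = 4
Minimum is 4, achieved by column Z.
Minimax strategy: Z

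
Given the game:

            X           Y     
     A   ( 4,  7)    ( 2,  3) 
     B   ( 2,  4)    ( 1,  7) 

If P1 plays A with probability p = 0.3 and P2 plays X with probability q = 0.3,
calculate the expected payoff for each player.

E[P1] = 1.69, E[P2] = 5.53

Work:
E[P1] = p·q·π₁(A,X) + p·(1-q)·π₁(A,Y) + (1-p)·q·π₁(B,X) + (1-p)·(1-q)·π₁(B,Y)
= 0.3·0.3·4 + 0.3·0.7·2 + 0.7·0.3·2 + 0.7·0.7·1
= 1.69

E[P2] = 5.53 (similar calculation)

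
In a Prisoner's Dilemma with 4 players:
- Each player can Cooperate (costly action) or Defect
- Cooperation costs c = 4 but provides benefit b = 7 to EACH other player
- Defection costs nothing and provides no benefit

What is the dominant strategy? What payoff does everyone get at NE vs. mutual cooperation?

Dominant: Defect; NE payoff = 0; Coop payoff = 17

Work:
Defect dominates (saves cost c = 4, benefit to others is external)
NE: All defect → everyone gets 0
If all cooperate: each receives (3)×7 - 4 = 17
Social dilemma: 17 > 0 but NE gives 0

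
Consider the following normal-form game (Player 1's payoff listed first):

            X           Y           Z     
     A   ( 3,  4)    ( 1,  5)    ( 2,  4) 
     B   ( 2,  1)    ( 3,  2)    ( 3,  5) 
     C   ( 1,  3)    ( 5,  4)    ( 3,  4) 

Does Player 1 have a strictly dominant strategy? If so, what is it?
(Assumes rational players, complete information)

No strictly dominant strategy exists for Player 1

Work:
A strategy strictly dominates another if it gives a strictly higher payoff against every opponent action. Compare each pair of P1's strategies column-by-column:
  A vs B: [3 vs 2, 1 vs 3, 2 vs 3] → A does not strictly dominate B (column Y: 1 ≤ 3)
  A vs C: [3 vs 1, 1 vs 5, 2 vs 3] → A does not strictly dominate C (column Y: 1 ≤ 5)
  B vs A: [2 vs 3, 3 vs 1, 3 vs 2] → B does not strictly dominate A (column X: 2 ≤ 3)
  B vs C: [2 vs 1, 3 vs 5, 3 vs 3] → B does not strictly dominate C (column Y: 3 ≤ 5)
  C vs A: [1 vs 3, 5 vs 1, 3 vs 2] → C does not strictly dominate A (column X: 1 ≤ 3)
  C vs B: [1 vs 2, 5 vs 3, 3 vs 3] → C does not strictly dominate B (column X: 1 ≤ 2)
No single strategy strictly dominates all others → no strictly dominant strategy.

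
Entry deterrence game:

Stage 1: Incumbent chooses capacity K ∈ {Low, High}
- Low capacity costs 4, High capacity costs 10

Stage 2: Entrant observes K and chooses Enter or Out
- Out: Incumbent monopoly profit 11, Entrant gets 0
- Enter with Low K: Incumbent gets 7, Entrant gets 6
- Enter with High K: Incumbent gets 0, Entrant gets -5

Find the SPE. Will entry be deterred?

SPE: (Low, Enter|Low, Out|High); Entry not deterred. Incumbent net profit = 3, Entrant gets 6

Work:
After Low K: Entrant enters (6 > 0)
After High K: Entrant stays out (-5 < 0)
Incumbent: Low → 7−4=3, High → 11−10=1
Incumbent chooses Low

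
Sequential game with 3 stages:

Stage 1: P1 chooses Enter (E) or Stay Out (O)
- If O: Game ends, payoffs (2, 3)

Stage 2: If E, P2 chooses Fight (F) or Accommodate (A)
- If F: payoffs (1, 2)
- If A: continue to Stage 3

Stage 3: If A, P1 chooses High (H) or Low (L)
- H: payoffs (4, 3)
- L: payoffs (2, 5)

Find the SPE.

SPE: (E, A, H); Outcome (4, 3)

Work:
Stage 3: P1 chooses H (4 vs 2)
Stage 2: P2: F->2, A->3 (anticipating H). Choose A
Stage 1: P1: O->2, E->4 (anticipating A, H). Choose E
SPE path: E -> A -> H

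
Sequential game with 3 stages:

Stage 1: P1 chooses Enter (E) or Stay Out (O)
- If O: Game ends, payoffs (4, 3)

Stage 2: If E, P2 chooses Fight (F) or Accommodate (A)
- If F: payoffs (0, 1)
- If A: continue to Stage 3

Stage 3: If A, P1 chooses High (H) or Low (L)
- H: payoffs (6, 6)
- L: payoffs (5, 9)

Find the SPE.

SPE: (E, A, H); Outcome (6, 6)

Work:
Stage 3: P1 chooses H (6 vs 5)
Stage 2: P2: F->1, A->6 (anticipating H). Choose A
Stage 1: P1: O->4, E->6 (anticipating A, H). Choose E
SPE path: E -> A -> H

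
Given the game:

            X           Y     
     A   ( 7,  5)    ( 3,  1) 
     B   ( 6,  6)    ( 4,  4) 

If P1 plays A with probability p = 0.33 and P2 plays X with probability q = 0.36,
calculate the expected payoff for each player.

E[P1] = 4.6276, E[P2] = 3.9676

Work:
E[P1] = p·q·π₁(A,X) + p·(1-q)·π₁(A,Y) + (1-p)·q·π₁(B,X) + (1-p)·(1-q)·π₁(B,Y)
= 0.33·0.36·7 + 0.33·0.64·3 + 0.67·0.36·6 + 0.67·0.64·4
= 4.6276

E[P2] = 3.9676 (similar calculation)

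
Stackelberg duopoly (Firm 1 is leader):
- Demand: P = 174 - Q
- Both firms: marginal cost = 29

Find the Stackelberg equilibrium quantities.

q₁* (leader) = 72.5, q₂* (follower) = 36.25

Work:
Follower's reaction: q₂ = (a - c - q₁)/2
Leader substitutes: π₁ = q₁·(a - q₁ - (a-c-q₁)/2 - c)
FOC: q₁* = (174 - 29)/2 = 72.50
Then: q₂* = (174 - 29 - 72.5)/2 = 36.25
Leader has first-mover advantage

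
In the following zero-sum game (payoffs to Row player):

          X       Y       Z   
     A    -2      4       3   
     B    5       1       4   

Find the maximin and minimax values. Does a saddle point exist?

Maximin = 1, Minimax = 4, Saddle: False

Work:
Row minimums: [-2, 1] → maximin = 1
Column maximums: [5, 4, 4] → minimax = 4
No saddle point (maximin ≠ minimax). Mixed strategy needed.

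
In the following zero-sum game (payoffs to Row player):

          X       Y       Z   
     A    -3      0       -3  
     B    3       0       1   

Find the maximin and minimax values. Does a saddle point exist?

Maximin = 0, Minimax = 0, Saddle: True

Work:
Row minimums: [-3, 0] → maximin = 0
Column maximums: [3, 0, 1] → minimax = 0
Saddle point exists! Game value = 0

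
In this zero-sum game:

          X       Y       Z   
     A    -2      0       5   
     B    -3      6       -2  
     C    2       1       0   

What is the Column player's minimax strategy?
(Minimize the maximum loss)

Column should play X, value = 2

Work:
Column player minimizes Row's maximum payoff:
Column X: max payoff to Row = 2
Column Y: max payoff to Row = 6
Column Z: max payoff to Row = 5
Minimum is 2, achieved by column X.
Minimax strategy: X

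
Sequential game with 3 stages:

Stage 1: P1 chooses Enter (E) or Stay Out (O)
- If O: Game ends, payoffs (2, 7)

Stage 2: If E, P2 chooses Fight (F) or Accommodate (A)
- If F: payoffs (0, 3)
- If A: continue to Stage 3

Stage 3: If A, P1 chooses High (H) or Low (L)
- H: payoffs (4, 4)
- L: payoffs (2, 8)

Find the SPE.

SPE: (E, A, H); Outcome (4, 4)

Work:
Stage 3: P1 chooses H (4 vs 2)
Stage 2: P2: F->3, A->4 (anticipating H). Choose A
Stage 1: P1: O->2, E->4 (anticipating A, H). Choose E
SPE path: E -> A -> H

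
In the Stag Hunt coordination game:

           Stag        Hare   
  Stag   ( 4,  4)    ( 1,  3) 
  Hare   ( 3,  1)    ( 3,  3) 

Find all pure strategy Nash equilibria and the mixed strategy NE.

Pure NE: (Stag, Stag) and (Hare, Hare); Mixed NE: p = 0.6667, q = 0.6667

Work:
Check pure NE:
(Stag, Stag): (4, 4) - no unilateral deviation beneficial
(Hare, Hare): (3, 3) - no unilateral deviation beneficial
Mixed NE: P1 plays Stag with p = 0.6667, P2 plays Stag with q = 0.6667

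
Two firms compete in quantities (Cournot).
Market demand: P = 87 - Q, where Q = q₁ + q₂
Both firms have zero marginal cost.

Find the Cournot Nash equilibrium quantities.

q₁* = q₂* = 29.0; P* = 29.0

Work:
Profit: π_i = P·q_i = (a - q_i - q_j)·q_i
FOC: ∂π_i/∂q_i = a - 2q_i - q_j = 0
Reaction function: q_i = (87 - q_j)/2
Symmetry: q* = 87/3 = 29.0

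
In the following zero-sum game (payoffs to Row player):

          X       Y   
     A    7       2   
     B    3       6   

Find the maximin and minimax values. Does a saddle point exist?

Maximin = 3, Minimax = 6, Saddle: False

Work:
Row minimums: [2, 3] → maximin = 3
Column maximums: [7, 6] → minimax = 6
No saddle point (maximin ≠ minimax). Mixed strategy needed.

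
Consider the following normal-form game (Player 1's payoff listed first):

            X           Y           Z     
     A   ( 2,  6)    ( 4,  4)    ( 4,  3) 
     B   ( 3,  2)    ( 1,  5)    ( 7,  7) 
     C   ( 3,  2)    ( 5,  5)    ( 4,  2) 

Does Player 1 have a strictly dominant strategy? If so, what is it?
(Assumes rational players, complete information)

No strictly dominant strategy exists for Player 1

Work:
A strategy strictly dominates another if it gives a strictly higher payoff against every opponent action. Compare each pair of P1's strategies column-by-column:
  A vs B: [2 vs 3, 4 vs 1, 4 vs 7] → A does not strictly dominate B (column X: 2 ≤ 3)
  A vs C: [2 vs 3, 4 vs 5, 4 vs 4] → A does not strictly dominate C (column X: 2 ≤ 3)
  B vs A: [3 vs 2, 1 vs 4, 7 vs 4] → B does not strictly dominate A (column Y: 1 ≤ 4)
  B vs C: [3 vs 3, 1 vs 5, 7 vs 4] → B does not strictly dominate C (column X: 3 ≤ 3)
  C vs A: [3 vs 2, 5 vs 4, 4 vs 4] → C does not strictly dominate A (column Z: 4 ≤ 4)
  C vs B: [3 vs 3, 5 vs 1, 4 vs 7] → C does not strictly dominate B (column X: 3 ≤ 3)
No single strategy strictly dominates all others → no strictly dominant strategy.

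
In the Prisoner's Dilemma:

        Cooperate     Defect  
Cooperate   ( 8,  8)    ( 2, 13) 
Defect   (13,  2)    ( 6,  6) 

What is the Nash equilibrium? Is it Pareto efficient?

(Defect, Defect) is NE; not Pareto efficient

Work:
Defect dominates Cooperate for both players:
If P2 cooperates: Defect (13) > Cooperate (8)
If P2 defects: Defect (6) > Cooperate (2)
NE: (Defect, Defect) with payoff (6, 6)
But (Cooperate, Cooperate) = (8, 8) Pareto dominates (6, 6)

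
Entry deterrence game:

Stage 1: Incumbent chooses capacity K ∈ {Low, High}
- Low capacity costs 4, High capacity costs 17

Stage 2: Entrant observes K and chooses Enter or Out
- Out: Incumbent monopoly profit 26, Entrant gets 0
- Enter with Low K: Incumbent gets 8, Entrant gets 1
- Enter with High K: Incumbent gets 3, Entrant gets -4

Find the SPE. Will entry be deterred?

SPE: (High, Enter|Low, Out|High); Entry deterred. Incumbent net profit = 9

Work:
After Low K: Entrant enters (1 > 0)
After High K: Entrant stays out (-4 < 0)
Incumbent: Low → 8−4=4, High → 26−17=9
Incumbent chooses High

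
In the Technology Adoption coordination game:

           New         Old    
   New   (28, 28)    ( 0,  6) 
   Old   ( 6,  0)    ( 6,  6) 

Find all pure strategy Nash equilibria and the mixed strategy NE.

Pure NE: (New, New) and (Old, Old); Mixed NE: p = 0.2143, q = 0.2143

Work:
Check pure NE:
(New, New): (28, 28) - no unilateral deviation beneficial
(Old, Old): (6, 6) - no unilateral deviation beneficial
Mixed NE: P1 plays New with p = 0.2143, P2 plays New with q = 0.2143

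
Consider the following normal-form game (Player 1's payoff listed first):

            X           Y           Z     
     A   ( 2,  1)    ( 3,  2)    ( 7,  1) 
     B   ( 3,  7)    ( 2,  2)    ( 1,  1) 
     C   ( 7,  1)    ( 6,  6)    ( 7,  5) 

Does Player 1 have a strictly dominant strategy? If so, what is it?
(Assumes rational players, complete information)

No strictly dominant strategy exists for Player 1

Work:
A strategy strictly dominates another if it gives a strictly higher payoff against every opponent action. Compare each pair of P1's strategies column-by-column:
  A vs B: [2 vs 3, 3 vs 2, 7 vs 1] → A does not strictly dominate B (column X: 2 ≤ 3)
  A vs C: [2 vs 7, 3 vs 6, 7 vs 7] → A does not strictly dominate C (column X: 2 ≤ 7)
  B vs A: [3 vs 2, 2 vs 3, 1 vs 7] → B does not strictly dominate A (column Y: 2 ≤ 3)
  B vs C: [3 vs 7, 2 vs 6, 1 vs 7] → B does not strictly dominate C (column X: 3 ≤ 7)
  C vs A: [7 vs 2, 6 vs 3, 7 vs 7] → C does not strictly dominate A (column Z: 7 ≤ 7)
  C vs B: [7 vs 3, 6 vs 2, 7 vs 1] → C strictly dominates B
No single strategy strictly dominates all others → no strictly dominant strategy.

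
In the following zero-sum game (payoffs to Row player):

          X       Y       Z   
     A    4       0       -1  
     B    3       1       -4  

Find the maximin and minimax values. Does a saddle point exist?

Maximin = -1, Minimax = -1, Saddle: True

Work:
Row minimums: [-1, -4] → maximin = -1
Column maximums: [4, 1, -1] → minimax = -1
Saddle point exists! Game value = -1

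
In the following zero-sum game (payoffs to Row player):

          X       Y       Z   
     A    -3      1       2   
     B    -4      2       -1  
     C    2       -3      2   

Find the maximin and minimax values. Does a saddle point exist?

Maximin = -3, Minimax = 2, Saddle: False

Work:
Row minimums: [-3, -4, -3] → maximin = -3
Column maximums: [2, 2, 2] → minimax = 2
No saddle point (maximin ≠ minimax). Mixed strategy needed.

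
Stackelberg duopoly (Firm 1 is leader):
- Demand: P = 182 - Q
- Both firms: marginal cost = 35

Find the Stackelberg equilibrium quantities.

q₁* (leader) = 73.5, q₂* (follower) = 36.75

Work:
Follower's reaction: q₂ = (a - c - q₁)/2
Leader substitutes: π₁ = q₁·(a - q₁ - (a-c-q₁)/2 - c)
FOC: q₁* = (182 - 35)/2 = 73.50
Then: q₂* = (182 - 35 - 73.5)/2 = 36.75
Leader has first-mover advantage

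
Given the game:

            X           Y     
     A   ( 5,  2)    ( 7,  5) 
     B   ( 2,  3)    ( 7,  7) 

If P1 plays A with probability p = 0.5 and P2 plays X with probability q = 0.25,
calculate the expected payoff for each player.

E[P1] = 6.125, E[P2] = 5.125

Work:
E[P1] = p·q·π₁(A,X) + p·(1-q)·π₁(A,Y) + (1-p)·q·π₁(B,X) + (1-p)·(1-q)·π₁(B,Y)
= 0.5·0.25·5 + 0.5·0.75·7 + 0.5·0.25·2 + 0.5·0.75·7
= 6.125

E[P2] = 5.125 (similar calculation)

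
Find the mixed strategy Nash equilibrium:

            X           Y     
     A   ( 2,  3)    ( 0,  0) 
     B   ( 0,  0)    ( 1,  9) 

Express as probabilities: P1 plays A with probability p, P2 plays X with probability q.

p = 0.75, q = 0.3333

Work:
Find probabilities that make opponent indifferent:
P2 chooses q to make P1 indifferent between A and B
P1 chooses p to make P2 indifferent between X and Y
Mixed NE: P1 plays (A: 0.75, B: 0.25), P2 plays (X: 0.3333, Y: 0.6667)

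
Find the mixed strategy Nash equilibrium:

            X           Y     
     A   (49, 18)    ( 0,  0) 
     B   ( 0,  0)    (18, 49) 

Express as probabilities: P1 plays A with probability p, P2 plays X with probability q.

p = 0.7313, q = 0.2687

Work:
Find probabilities that make opponent indifferent:
P2 chooses q to make P1 indifferent between A and B
P1 chooses p to make P2 indifferent between X and Y
Mixed NE: P1 plays (A: 0.7313, B: 0.2687), P2 plays (X: 0.2687, Y: 0.7313)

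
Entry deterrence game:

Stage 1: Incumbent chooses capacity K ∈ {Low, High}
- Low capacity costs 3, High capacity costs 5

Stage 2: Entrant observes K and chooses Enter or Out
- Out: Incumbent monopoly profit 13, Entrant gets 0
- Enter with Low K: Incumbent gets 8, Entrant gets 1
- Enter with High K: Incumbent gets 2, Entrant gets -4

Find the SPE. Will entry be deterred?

SPE: (High, Enter|Low, Out|High); Entry deterred. Incumbent net profit = 8

Work:
After Low K: Entrant enters (1 > 0)
After High K: Entrant stays out (-4 < 0)
Incumbent: Low → 8−3=5, High → 13−5=8
Incumbent chooses High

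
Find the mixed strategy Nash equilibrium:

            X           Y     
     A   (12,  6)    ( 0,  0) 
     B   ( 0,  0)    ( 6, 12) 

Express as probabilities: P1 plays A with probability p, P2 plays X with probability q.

p = 0.6667, q = 0.3333

Work:
Find probabilities that make opponent indifferent:
P2 chooses q to make P1 indifferent between A and B
P1 chooses p to make P2 indifferent between X and Y
Mixed NE: P1 plays (A: 0.6667, B: 0.3333), P2 plays (X: 0.3333, Y: 0.6667)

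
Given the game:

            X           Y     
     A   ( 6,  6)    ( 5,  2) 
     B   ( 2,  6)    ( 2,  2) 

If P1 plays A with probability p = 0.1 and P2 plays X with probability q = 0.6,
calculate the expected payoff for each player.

E[P1] = 2.36, E[P2] = 4.4

Work:
E[P1] = p·q·π₁(A,X) + p·(1-q)·π₁(A,Y) + (1-p)·q·π₁(B,X) + (1-p)·(1-q)·π₁(B,Y)
= 0.1·0.6·6 + 0.1·0.4·5 + 0.9·0.6·2 + 0.9·0.4·2
= 2.36

E[P2] = 4.4 (similar calculation)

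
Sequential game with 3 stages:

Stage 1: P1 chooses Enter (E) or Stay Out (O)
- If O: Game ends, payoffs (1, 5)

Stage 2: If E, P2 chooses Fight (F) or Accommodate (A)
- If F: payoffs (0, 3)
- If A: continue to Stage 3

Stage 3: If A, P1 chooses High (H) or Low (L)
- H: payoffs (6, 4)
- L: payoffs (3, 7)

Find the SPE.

SPE: (E, A, H); Outcome (6, 4)

Work:
Stage 3: P1 chooses H (6 vs 3)
Stage 2: P2: F->3, A->4 (anticipating H). Choose A
Stage 1: P1: O->1, E->6 (anticipating A, H). Choose E
SPE path: E -> A -> H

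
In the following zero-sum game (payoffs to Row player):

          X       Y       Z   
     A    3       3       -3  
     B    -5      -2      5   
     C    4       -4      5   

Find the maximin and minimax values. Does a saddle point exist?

Maximin = -3, Minimax = 3, Saddle: False

Work:
Row minimums: [-3, -5, -4] → maximin = -3
Column maximums: [4, 3, 5] → minimax = 3
No saddle point (maximin ≠ minimax). Mixed strategy needed.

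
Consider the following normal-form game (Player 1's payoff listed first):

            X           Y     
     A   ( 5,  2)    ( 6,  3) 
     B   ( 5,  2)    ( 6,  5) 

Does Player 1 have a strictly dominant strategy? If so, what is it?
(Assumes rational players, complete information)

No strictly dominant strategy exists for Player 1

Work:
A strategy strictly dominates another if it gives a strictly higher payoff against every opponent action. Compare each pair of P1's strategies column-by-column:
  A vs B: [5 vs 5, 6 vs 6] → A does not strictly dominate B (column X: 5 ≤ 5)
  B vs A: [5 vs 5, 6 vs 6] → B does not strictly dominate A (column X: 5 ≤ 5)
No single strategy strictly dominates all others → no strictly dominant strategy.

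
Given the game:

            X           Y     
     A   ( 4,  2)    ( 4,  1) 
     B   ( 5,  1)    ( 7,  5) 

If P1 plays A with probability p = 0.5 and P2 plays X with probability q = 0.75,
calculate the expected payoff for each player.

E[P1] = 4.75, E[P2] = 1.875

Work:
E[P1] = p·q·π₁(A,X) + p·(1-q)·π₁(A,Y) + (1-p)·q·π₁(B,X) + (1-p)·(1-q)·π₁(B,Y)
= 0.5·0.75·4 + 0.5·0.25·4 + 0.5·0.75·5 + 0.5·0.25·7
= 4.75

E[P2] = 1.875 (similar calculation)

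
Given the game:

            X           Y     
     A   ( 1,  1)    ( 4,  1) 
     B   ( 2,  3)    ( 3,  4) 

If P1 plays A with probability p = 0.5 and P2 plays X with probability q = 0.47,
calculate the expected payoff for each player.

E[P1] = 2.56, E[P2] = 2.265

Work:
E[P1] = p·q·π₁(A,X) + p·(1-q)·π₁(A,Y) + (1-p)·q·π₁(B,X) + (1-p)·(1-q)·π₁(B,Y)
= 0.5·0.47·1 + 0.5·0.53·4 + 0.5·0.47·2 + 0.5·0.53·3
= 2.56

E[P2] = 2.265 (similar calculation)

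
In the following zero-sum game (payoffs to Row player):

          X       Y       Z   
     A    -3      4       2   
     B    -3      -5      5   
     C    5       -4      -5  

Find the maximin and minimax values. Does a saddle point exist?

Maximin = -3, Minimax = 4, Saddle: False

Work:
Row minimums: [-3, -5, -5] → maximin = -3
Column maximums: [5, 4, 5] → minimax = 4
No saddle point (maximin ≠ minimax). Mixed strategy needed.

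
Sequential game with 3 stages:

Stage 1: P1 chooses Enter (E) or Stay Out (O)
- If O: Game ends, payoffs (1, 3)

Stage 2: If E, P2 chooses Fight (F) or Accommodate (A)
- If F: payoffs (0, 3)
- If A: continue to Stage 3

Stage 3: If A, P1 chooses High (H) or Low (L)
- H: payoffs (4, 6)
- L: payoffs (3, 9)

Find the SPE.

SPE: (E, A, H); Outcome (4, 6)

Work:
Stage 3: P1 chooses H (4 vs 3)
Stage 2: P2: F->3, A->6 (anticipating H). Choose A
Stage 1: P1: O->1, E->4 (anticipating A, H). Choose E
SPE path: E -> A -> H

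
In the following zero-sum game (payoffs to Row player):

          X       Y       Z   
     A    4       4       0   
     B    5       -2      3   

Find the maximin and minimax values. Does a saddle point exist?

Maximin = 0, Minimax = 3, Saddle: False

Work:
Row minimums: [0, -2] → maximin = 0
Column maximums: [5, 4, 3] → minimax = 3
No saddle point (maximin ≠ minimax). Mixed strategy needed.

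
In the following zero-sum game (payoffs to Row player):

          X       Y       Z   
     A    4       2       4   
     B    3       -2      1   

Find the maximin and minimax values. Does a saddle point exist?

Maximin = 2, Minimax = 2, Saddle: True

Work:
Row minimums: [2, -2] → maximin = 2
Column maximums: [4, 2, 4] → minimax = 2
Saddle point exists! Game value = 2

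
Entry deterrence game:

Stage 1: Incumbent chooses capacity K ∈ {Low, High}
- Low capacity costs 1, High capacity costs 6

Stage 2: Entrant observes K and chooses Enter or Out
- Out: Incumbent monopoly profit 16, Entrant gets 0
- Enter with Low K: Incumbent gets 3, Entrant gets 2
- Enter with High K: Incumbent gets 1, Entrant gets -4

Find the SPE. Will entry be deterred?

SPE: (High, Enter|Low, Out|High); Entry deterred. Incumbent net profit = 10

Work:
After Low K: Entrant enters (2 > 0)
After High K: Entrant stays out (-4 < 0)
Incumbent: Low → 3−1=2, High → 16−6=10
Incumbent chooses High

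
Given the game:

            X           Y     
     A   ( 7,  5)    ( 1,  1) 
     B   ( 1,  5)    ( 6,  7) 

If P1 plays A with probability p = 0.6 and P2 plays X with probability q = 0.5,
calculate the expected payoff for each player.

E[P1] = 3.8, E[P2] = 4.2

Work:
E[P1] = p·q·π₁(A,X) + p·(1-q)·π₁(A,Y) + (1-p)·q·π₁(B,X) + (1-p)·(1-q)·π₁(B,Y)
= 0.6·0.5·7 + 0.6·0.5·1 + 0.4·0.5·1 + 0.4·0.5·6
= 3.8

E[P2] = 4.2 (similar calculation)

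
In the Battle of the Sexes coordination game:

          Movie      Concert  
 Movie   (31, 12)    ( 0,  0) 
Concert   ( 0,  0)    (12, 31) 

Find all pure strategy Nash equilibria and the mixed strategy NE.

Pure NE: (Movie, Movie) and (Concert, Concert); Mixed NE: p = 0.7209, q = 0.2791

Work:
Check pure NE:
(Movie, Movie): (31, 12) - no unilateral deviation beneficial
(Concert, Concert): (12, 31) - no unilateral deviation beneficial
Mixed NE: P1 plays Movie with p = 0.7209, P2 plays Movie with q = 0.2791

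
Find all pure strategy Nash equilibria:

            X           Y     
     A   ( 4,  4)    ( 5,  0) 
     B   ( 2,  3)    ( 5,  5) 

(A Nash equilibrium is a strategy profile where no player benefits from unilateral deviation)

Nash equilibrium: (A, X), (B, Y)

Work:
Best responses:
  P1 vs X: payoffs [4, 2] → best response A (payoff 4)
  P1 vs Y: payoffs [5, 5] → best response A/B (payoff 5)
  P2 vs A: payoffs [4, 0] → best response X (payoff 4)
  P2 vs B: payoffs [3, 5] → best response Y (payoff 5)
Mutual best responses: (A,X), (B,Y) → Nash equilibria.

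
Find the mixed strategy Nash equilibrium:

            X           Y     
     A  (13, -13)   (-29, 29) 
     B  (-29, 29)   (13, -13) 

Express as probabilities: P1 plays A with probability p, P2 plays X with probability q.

p = 0.5, q = 0.5

Work:
Find probabilities that make opponent indifferent:
P2 chooses q to make P1 indifferent between A and B
P1 chooses p to make P2 indifferent between X and Y
Mixed NE: P1 plays (A: 0.5, B: 0.5), P2 plays (X: 0.5, Y: 0.5)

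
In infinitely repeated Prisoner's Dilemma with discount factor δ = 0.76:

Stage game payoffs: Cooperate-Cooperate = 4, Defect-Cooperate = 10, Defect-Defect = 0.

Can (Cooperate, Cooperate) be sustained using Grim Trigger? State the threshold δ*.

δ* = 0.6; since δ = 0.76 ≥ 0.6, cooperation can be sustained

Work:
For Grim Trigger:
Cooperate forever: 4/(1-δ)
Defect then punished: 10 + 0·δ/(1-δ)
Need: 4/(1-δ) ≥ 10 + 0·δ/(1-δ)
Solving: δ ≥ (T-R)/(T-P) = (10-4)/(10-0) = 0.6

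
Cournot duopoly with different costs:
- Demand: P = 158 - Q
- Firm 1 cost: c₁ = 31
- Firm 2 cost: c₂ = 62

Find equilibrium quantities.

q₁* = 52.67, q₂* = 21.67

Work:
Reaction: q₁ = (158 - 31 - q₂)/2
Reaction: q₂ = (158 - 62 - q₁)/2
Solve simultaneously:
q₁* = (158 - 2×31 + 62)/3 = 52.67
q₂* = (158 - 2×62 + 31)/3 = 21.67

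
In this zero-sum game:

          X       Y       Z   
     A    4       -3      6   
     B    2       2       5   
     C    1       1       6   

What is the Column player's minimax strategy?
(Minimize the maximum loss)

Column should play Y, value = 2

Work:
Column player minimizes Row's maximum payoff:
Column X: max payoff to Row = 4
Column Y: max payoff to Row = 2
Column Z: max payoff to Row = 6
Minimum is 2, achieved by column Y.
Minimax strategy: Y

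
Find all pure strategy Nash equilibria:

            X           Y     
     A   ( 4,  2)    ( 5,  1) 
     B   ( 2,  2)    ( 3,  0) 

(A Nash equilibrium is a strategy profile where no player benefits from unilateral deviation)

Nash equilibrium: (A, X)

Work:
Best responses:
  P1 vs X: payoffs [4, 2] → best response A (payoff 4)
  P1 vs Y: payoffs [5, 3] → best response A (payoff 5)
  P2 vs A: payoffs [2, 1] → best response X (payoff 2)
  P2 vs B: payoffs [2, 0] → best response X (payoff 2)
Mutual best responses: (A,X) → Nash equilibria.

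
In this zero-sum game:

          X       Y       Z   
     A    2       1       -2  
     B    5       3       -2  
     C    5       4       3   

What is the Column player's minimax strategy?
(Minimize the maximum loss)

Column should play Z, value = 3

Work:
Column player minimizes Row's maximum payoff:
Column X: max payoff to Row = 5
Column Y: max payoff to Row = 4
Column Z: max payoff to Row = 3
Minimum is 3, achieved by column Z.
Minimax strategy: Z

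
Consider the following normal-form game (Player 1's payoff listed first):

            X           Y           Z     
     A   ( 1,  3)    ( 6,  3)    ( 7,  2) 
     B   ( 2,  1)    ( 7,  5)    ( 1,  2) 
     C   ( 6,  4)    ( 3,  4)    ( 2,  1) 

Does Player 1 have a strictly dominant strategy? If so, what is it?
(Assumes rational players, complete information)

No strictly dominant strategy exists for Player 1

Work:
A strategy strictly dominates another if it gives a strictly higher payoff against every opponent action. Compare each pair of P1's strategies column-by-column:
  A vs B: [1 vs 2, 6 vs 7, 7 vs 1] → A does not strictly dominate B (column X: 1 ≤ 2)
  A vs C: [1 vs 6, 6 vs 3, 7 vs 2] → A does not strictly dominate C (column X: 1 ≤ 6)
  B vs A: [2 vs 1, 7 vs 6, 1 vs 7] → B does not strictly dominate A (column Z: 1 ≤ 7)
  B vs C: [2 vs 6, 7 vs 3, 1 vs 2] → B does not strictly dominate C (column X: 2 ≤ 6)
  C vs A: [6 vs 1, 3 vs 6, 2 vs 7] → C does not strictly dominate A (column Y: 3 ≤ 6)
  C vs B: [6 vs 2, 3 vs 7, 2 vs 1] → C does not strictly dominate B (column Y: 3 ≤ 7)
No single strategy strictly dominates all others → no strictly dominant strategy.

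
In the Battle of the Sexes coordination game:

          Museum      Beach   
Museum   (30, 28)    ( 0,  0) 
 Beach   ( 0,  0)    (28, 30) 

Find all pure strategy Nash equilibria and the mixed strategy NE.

Pure NE: (Museum, Museum) and (Beach, Beach); Mixed NE: p = 0.5172, q = 0.4828

Work:
Check pure NE:
(Museum, Museum): (30, 28) - no unilateral deviation beneficial
(Beach, Beach): (28, 30) - no unilateral deviation beneficial
Mixed NE: P1 plays Museum with p = 0.5172, P2 plays Museum with q = 0.4828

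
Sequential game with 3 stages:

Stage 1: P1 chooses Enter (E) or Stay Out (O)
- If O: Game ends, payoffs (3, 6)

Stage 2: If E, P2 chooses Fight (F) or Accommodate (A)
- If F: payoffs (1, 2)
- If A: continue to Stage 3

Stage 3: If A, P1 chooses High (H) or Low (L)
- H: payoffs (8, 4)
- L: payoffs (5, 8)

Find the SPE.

SPE: (E, A, H); Outcome (8, 4)

Work:
Stage 3: P1 chooses H (8 vs 5)
Stage 2: P2: F->2, A->4 (anticipating H). Choose A
Stage 1: P1: O->3, E->8 (anticipating A, H). Choose E
SPE path: E -> A -> H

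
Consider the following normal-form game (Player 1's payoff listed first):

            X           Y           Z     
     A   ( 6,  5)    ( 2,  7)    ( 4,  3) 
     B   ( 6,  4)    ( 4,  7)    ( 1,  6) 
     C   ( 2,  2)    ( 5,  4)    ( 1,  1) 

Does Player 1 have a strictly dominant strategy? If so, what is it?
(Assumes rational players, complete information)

No strictly dominant strategy exists for Player 1

Work:
A strategy strictly dominates another if it gives a strictly higher payoff against every opponent action. Compare each pair of P1's strategies column-by-column:
  A vs B: [6 vs 6, 2 vs 4, 4 vs 1] → A does not strictly dominate B (column X: 6 ≤ 6)
  A vs C: [6 vs 2, 2 vs 5, 4 vs 1] → A does not strictly dominate C (column Y: 2 ≤ 5)
  B vs A: [6 vs 6, 4 vs 2, 1 vs 4] → B does not strictly dominate A (column X: 6 ≤ 6)
  B vs C: [6 vs 2, 4 vs 5, 1 vs 1] → B does not strictly dominate C (column Y: 4 ≤ 5)
  C vs A: [2 vs 6, 5 vs 2, 1 vs 4] → C does not strictly dominate A (column X: 2 ≤ 6)
  C vs B: [2 vs 6, 5 vs 4, 1 vs 1] → C does not strictly dominate B (column X: 2 ≤ 6)
No single strategy strictly dominates all others → no strictly dominant strategy.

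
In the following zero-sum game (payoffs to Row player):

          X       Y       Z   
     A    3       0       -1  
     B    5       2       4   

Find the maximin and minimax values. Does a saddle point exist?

Maximin = 2, Minimax = 2, Saddle: True

Work:
Row minimums: [-1, 2] → maximin = 2
Column maximums: [5, 2, 4] → minimax = 2
Saddle point exists! Game value = 2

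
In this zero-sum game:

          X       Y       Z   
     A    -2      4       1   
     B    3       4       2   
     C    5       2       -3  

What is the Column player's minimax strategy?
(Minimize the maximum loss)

Column should play Z, value = 2

Work:
Column player minimizes Row's maximum payoff:
Column X: max payoff to Row = 5
Column Y: max payoff to Row = 4
Column Z: max payoff to Row = 2
Minimum is 2, achieved by column Z.
Minimax strategy: Z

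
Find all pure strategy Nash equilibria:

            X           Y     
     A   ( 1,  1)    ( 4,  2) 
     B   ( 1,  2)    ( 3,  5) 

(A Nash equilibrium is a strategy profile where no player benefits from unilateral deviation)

Nash equilibrium: (A, Y)

Work:
Best responses:
  P1 vs X: payoffs [1, 1] → best response A/B (payoff 1)
  P1 vs Y: payoffs [4, 3] → best response A (payoff 4)
  P2 vs A: payoffs [1, 2] → best response Y (payoff 2)
  P2 vs B: payoffs [2, 5] → best response Y (payoff 5)
Mutual best responses: (A,Y) → Nash equilibria.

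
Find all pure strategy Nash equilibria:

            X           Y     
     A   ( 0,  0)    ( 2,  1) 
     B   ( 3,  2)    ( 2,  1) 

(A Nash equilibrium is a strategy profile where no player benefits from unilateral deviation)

Nash equilibrium: (A, Y), (B, X)

Work:
Best responses:
  P1 vs X: payoffs [0, 3] → best response B (payoff 3)
  P1 vs Y: payoffs [2, 2] → best response A/B (payoff 2)
  P2 vs A: payoffs [0, 1] → best response Y (payoff 1)
  P2 vs B: payoffs [2, 1] → best response X (payoff 2)
Mutual best responses: (A,Y), (B,X) → Nash equilibria.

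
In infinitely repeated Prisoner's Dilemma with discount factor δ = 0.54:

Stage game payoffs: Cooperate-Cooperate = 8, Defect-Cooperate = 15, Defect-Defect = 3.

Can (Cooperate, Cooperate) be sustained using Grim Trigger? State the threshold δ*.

δ* = 0.5833; since δ = 0.54 < 0.5833, cooperation cannot be sustained

Work:
For Grim Trigger:
Cooperate forever: 8/(1-δ)
Defect then punished: 15 + 3·δ/(1-δ)
Need: 8/(1-δ) ≥ 15 + 3·δ/(1-δ)
Solving: δ ≥ (T-R)/(T-P) = (15-8)/(15-3) = 0.5833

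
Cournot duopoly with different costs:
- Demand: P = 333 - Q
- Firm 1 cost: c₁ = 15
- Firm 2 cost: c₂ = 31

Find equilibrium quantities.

q₁* = 111.33, q₂* = 95.33

Work:
Reaction: q₁ = (333 - 15 - q₂)/2
Reaction: q₂ = (333 - 31 - q₁)/2
Solve simultaneously:
q₁* = (333 - 2×15 + 31)/3 = 111.33
q₂* = (333 - 2×31 + 15)/3 = 95.33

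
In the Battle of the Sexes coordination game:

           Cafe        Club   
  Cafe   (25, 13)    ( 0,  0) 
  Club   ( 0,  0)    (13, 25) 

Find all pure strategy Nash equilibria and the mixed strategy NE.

Pure NE: (Cafe, Cafe) and (Club, Club); Mixed NE: p = 0.6579, q = 0.3421

Work:
Check pure NE:
(Cafe, Cafe): (25, 13) - no unilateral deviation beneficial
(Club, Club): (13, 25) - no unilateral deviation beneficial
Mixed NE: P1 plays Cafe with p = 0.6579, P2 plays Cafe with q = 0.3421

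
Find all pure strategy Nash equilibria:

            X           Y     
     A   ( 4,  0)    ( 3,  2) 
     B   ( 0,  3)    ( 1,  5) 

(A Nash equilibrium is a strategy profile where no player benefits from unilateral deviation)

Nash equilibrium: (A, Y)

Work:
Best responses:
  P1 vs X: payoffs [4, 0] → best response A (payoff 4)
  P1 vs Y: payoffs [3, 1] → best response A (payoff 3)
  P2 vs A: payoffs [0, 2] → best response Y (payoff 2)
  P2 vs B: payoffs [3, 5] → best response Y (payoff 5)
Mutual best responses: (A,Y) → Nash equilibria.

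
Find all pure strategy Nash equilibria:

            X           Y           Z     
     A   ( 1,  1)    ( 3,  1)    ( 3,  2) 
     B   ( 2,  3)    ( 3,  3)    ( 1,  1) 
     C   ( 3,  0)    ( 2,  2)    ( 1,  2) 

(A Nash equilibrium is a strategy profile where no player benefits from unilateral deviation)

Nash equilibrium: (A, Z), (B, Y)

Work:
Best responses:
  P1 vs X: payoffs [1, 2, 3] → best response C (payoff 3)
  P1 vs Y: payoffs [3, 3, 2] → best response A/B (payoff 3)
  P1 vs Z: payoffs [3, 1, 1] → best response A (payoff 3)
  P2 vs A: payoffs [1, 1, 2] → best response Z (payoff 2)
  P2 vs B: payoffs [3, 3, 1] → best response X/Y (payoff 3)
  P2 vs C: payoffs [0, 2, 2] → best response Y/Z (payoff 2)
Mutual best responses: (A,Z), (B,Y) → Nash equilibria.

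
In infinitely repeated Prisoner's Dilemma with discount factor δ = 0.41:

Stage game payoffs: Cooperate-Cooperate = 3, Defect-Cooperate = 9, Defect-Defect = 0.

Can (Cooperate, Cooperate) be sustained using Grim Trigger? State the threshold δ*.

δ* = 0.6667; since δ = 0.41 < 0.6667, cooperation cannot be sustained

Work:
For Grim Trigger:
Cooperate forever: 3/(1-δ)
Defect then punished: 9 + 0·δ/(1-δ)
Need: 3/(1-δ) ≥ 9 + 0·δ/(1-δ)
Solving: δ ≥ (T-R)/(T-P) = (9-3)/(9-0) = 0.6667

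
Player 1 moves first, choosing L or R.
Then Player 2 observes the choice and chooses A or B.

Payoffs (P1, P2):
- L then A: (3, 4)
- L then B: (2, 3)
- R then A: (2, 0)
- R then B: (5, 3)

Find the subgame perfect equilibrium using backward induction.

P1 plays R, P2 plays A after L and B after R; Payoff (5, 3)

Work:
Backward induction:
After L: P2 chooses A → P1 gets 3
After R: P2 chooses B → P1 gets 5
P1 chooses R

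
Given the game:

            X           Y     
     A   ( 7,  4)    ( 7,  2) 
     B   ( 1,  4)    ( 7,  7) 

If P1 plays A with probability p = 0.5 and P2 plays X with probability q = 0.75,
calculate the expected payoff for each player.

E[P1] = 4.75, E[P2] = 4.125

Work:
E[P1] = p·q·π₁(A,X) + p·(1-q)·π₁(A,Y) + (1-p)·q·π₁(B,X) + (1-p)·(1-q)·π₁(B,Y)
= 0.5·0.75·7 + 0.5·0.25·7 + 0.5·0.75·1 + 0.5·0.25·7
= 4.75

E[P2] = 4.125 (similar calculation)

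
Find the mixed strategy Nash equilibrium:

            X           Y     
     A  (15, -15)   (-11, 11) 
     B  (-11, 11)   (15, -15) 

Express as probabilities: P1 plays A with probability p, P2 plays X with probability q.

p = 0.5, q = 0.5

Work:
Find probabilities that make opponent indifferent:
P2 chooses q to make P1 indifferent between A and B
P1 chooses p to make P2 indifferent between X and Y
Mixed NE: P1 plays (A: 0.5, B: 0.5), P2 plays (X: 0.5, Y: 0.5)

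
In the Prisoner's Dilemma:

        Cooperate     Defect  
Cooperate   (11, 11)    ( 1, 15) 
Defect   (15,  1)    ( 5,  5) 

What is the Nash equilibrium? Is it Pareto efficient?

(Defect, Defect) is NE; not Pareto efficient

Work:
Defect dominates Cooperate for both players:
If P2 cooperates: Defect (15) > Cooperate (11)
If P2 defects: Defect (5) > Cooperate (1)
NE: (Defect, Defect) with payoff (5, 5)
But (Cooperate, Cooperate) = (11, 11) Pareto dominates (5, 5)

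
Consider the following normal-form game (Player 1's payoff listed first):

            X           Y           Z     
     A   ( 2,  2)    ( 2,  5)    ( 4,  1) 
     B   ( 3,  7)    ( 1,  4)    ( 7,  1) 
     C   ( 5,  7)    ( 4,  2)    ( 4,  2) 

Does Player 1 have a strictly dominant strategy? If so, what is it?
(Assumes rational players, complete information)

No strictly dominant strategy exists for Player 1

Work:
A strategy strictly dominates another if it gives a strictly higher payoff against every opponent action. Compare each pair of P1's strategies column-by-column:
  A vs B: [2 vs 3, 2 vs 1, 4 vs 7] → A does not strictly dominate B (column X: 2 ≤ 3)
  A vs C: [2 vs 5, 2 vs 4, 4 vs 4] → A does not strictly dominate C (column X: 2 ≤ 5)
  B vs A: [3 vs 2, 1 vs 2, 7 vs 4] → B does not strictly dominate A (column Y: 1 ≤ 2)
  B vs C: [3 vs 5, 1 vs 4, 7 vs 4] → B does not strictly dominate C (column X: 3 ≤ 5)
  C vs A: [5 vs 2, 4 vs 2, 4 vs 4] → C does not strictly dominate A (column Z: 4 ≤ 4)
  C vs B: [5 vs 3, 4 vs 1, 4 vs 7] → C does not strictly dominate B (column Z: 4 ≤ 7)
No single strategy strictly dominates all others → no strictly dominant strategy.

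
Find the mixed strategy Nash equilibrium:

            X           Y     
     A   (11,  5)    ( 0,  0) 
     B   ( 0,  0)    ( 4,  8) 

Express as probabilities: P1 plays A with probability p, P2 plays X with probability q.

p = 0.6154, q = 0.2667

Work:
Find probabilities that make opponent indifferent:
P2 chooses q to make P1 indifferent between A and B
P1 chooses p to make P2 indifferent between X and Y
Mixed NE: P1 plays (A: 0.6154, B: 0.3846), P2 plays (X: 0.2667, Y: 0.7333)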